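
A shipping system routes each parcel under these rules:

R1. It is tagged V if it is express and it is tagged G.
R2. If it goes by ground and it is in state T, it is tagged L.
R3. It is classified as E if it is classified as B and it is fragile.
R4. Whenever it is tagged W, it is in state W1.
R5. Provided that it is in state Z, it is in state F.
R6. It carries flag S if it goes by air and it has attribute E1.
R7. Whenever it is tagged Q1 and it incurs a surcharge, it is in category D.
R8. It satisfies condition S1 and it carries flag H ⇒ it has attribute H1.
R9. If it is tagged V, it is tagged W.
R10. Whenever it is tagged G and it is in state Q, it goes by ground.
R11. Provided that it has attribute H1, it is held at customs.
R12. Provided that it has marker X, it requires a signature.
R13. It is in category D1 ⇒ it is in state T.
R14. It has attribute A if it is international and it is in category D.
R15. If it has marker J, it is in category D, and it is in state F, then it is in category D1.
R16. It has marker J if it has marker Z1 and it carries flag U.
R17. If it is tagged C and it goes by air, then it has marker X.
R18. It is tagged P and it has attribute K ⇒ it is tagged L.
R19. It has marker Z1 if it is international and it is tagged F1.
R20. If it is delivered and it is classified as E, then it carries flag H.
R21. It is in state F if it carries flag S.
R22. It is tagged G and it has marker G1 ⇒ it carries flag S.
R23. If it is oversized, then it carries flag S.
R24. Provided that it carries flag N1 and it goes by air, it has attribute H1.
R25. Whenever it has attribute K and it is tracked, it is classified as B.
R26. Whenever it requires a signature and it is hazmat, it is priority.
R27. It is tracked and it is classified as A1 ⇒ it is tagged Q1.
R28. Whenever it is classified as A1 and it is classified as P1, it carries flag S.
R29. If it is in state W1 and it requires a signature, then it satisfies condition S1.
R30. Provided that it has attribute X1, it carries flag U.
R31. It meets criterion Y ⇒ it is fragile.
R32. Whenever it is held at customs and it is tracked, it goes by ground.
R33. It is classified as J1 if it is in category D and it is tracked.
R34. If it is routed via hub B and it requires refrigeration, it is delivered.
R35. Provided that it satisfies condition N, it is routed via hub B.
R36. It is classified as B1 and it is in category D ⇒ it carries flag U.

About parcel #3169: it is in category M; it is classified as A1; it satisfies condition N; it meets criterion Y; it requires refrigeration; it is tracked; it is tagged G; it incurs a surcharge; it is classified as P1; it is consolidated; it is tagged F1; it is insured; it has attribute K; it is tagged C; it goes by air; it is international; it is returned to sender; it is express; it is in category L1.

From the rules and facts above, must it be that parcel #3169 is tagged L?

Forward chaining from the given facts derives: is tagged V, is tagged W, has marker X, has marker Z1, is classified as B, is tagged Q1, carries flag S, is fragile, is routed via hub B, is classified as E, is in state W1, is in category D, requires a signature, has attribute A, is in state F, satisfies condition S1, is classified as J1, is delivered, carries flag H, has attribute H1, is held at customs, goes by ground.
Rules concluding "it is tagged L": R2 needs "it is in state T"; R18 needs "it is tagged P" — none of these are established.

No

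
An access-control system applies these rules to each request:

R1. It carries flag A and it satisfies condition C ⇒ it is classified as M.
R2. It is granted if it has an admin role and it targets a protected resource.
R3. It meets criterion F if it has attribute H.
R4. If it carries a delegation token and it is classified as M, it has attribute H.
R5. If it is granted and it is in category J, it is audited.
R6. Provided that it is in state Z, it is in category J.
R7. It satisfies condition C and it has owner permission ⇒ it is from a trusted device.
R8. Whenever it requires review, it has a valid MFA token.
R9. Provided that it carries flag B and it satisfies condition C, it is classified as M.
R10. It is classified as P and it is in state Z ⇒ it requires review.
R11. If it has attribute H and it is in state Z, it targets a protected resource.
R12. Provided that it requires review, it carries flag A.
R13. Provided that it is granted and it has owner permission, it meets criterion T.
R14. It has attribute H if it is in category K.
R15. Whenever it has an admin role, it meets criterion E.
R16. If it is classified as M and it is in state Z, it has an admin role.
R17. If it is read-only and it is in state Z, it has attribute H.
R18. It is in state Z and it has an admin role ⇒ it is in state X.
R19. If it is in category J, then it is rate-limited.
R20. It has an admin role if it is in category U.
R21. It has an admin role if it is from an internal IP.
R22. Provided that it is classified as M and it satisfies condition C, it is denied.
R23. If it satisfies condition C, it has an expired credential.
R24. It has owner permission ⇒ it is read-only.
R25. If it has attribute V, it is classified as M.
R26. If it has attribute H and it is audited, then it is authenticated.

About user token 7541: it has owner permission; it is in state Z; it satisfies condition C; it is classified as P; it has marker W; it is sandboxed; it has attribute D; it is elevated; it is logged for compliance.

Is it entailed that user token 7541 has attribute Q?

Forward chaining from the given facts derives: is in category J, is from a trusted device, requires review, carries flag A, is rate-limited, has an expired credential, is read-only, is classified as M, has a valid MFA token, has an admin role, has attribute H, is in state X, is denied, meets criterion F, targets a protected resource, meets criterion E, is granted, is audited, meets criterion T, is authenticated.
No rule has "it has attribute Q" as its conclusion, and it is not among the given facts.

No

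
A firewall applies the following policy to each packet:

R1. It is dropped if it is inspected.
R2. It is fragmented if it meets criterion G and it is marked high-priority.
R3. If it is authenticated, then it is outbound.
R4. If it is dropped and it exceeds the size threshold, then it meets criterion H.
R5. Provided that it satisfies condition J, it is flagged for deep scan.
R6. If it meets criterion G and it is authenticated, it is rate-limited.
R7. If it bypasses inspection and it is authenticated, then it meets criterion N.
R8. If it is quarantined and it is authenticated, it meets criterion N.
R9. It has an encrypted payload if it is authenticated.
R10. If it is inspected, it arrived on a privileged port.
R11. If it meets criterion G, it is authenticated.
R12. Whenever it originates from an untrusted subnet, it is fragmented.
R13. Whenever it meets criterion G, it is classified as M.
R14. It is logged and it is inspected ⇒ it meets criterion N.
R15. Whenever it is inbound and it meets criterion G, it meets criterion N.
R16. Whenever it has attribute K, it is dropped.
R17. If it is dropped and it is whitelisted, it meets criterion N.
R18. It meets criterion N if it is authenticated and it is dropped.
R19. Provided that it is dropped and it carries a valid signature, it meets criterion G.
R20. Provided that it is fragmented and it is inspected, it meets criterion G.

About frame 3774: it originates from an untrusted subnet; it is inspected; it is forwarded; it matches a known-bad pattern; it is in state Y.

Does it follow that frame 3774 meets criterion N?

Yes

By R1 (it is inspected): it is dropped.
By R12 (it originates from an untrusted subnet): it is fragmented.
By R20 (it is fragmented, it is inspected): it meets criterion G.
By R11 (it meets criterion G): it is authenticated.
By R18 (it is authenticated, it is dropped): it meets criterion N.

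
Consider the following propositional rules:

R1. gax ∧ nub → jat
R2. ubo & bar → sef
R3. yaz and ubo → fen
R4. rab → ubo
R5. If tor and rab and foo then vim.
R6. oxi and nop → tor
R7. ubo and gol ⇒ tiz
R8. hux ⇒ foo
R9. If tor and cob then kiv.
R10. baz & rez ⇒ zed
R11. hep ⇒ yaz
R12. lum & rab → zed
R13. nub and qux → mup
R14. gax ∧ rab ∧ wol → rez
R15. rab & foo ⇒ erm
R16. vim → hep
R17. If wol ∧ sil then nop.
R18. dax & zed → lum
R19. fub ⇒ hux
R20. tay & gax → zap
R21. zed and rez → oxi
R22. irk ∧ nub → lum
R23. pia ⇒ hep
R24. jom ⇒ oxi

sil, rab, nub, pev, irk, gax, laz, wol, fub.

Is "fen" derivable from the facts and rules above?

Yes

ubo  (by R4: rab)
rez  (by R14: gax, rab, wol)
nop  (by R17: wol, sil)
hux  (by R19: fub)
lum  (by R22: irk, nub)
foo  (by R8: hux)
zed  (by R12: lum, rab)
oxi  (by R21: zed, rez)
tor  (by R6: oxi, nop)
vim  (by R5: tor, rab, foo)
hep  (by R16: vim)
yaz  (by R11: hep)
fen  (by R3: yaz, ubo)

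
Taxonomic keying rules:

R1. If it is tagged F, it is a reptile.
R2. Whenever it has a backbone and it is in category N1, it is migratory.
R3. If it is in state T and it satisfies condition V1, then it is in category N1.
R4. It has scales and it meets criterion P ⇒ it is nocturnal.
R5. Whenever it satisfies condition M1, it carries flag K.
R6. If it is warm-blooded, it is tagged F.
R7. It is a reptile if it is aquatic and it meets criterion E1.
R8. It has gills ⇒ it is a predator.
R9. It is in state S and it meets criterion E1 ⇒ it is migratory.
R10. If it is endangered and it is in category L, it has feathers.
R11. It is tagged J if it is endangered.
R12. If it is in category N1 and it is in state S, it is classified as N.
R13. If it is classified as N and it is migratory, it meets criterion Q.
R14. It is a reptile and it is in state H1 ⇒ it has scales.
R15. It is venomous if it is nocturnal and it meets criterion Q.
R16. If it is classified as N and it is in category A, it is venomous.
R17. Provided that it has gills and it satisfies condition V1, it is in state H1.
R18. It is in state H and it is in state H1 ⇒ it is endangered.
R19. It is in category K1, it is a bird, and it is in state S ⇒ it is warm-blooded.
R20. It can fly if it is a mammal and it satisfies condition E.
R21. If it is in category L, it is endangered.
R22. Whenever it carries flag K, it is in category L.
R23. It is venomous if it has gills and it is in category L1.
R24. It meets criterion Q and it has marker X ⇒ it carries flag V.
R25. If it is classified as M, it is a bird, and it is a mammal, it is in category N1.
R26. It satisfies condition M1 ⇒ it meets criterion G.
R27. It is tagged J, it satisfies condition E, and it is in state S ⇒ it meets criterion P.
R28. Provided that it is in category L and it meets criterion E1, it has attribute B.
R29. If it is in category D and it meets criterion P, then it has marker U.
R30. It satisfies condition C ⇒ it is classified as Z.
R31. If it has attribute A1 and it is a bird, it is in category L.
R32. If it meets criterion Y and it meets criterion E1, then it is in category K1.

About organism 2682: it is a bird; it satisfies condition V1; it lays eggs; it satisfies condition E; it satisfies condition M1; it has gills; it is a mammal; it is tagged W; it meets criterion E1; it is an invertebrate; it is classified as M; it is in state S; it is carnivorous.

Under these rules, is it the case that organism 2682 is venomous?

Forward chaining from the given facts derives: carries flag K, is a predator, is migratory, is in state H1, can fly, is in category L, is in category N1, meets criterion G, has attribute B, is classified as N, meets criterion Q, is endangered, has feathers, is tagged J, meets criterion P.
Rules concluding "it is venomous": R15 needs "it is nocturnal"; R16 needs "it is in category A"; R23 needs "it is in category L1" — none of these are established.

No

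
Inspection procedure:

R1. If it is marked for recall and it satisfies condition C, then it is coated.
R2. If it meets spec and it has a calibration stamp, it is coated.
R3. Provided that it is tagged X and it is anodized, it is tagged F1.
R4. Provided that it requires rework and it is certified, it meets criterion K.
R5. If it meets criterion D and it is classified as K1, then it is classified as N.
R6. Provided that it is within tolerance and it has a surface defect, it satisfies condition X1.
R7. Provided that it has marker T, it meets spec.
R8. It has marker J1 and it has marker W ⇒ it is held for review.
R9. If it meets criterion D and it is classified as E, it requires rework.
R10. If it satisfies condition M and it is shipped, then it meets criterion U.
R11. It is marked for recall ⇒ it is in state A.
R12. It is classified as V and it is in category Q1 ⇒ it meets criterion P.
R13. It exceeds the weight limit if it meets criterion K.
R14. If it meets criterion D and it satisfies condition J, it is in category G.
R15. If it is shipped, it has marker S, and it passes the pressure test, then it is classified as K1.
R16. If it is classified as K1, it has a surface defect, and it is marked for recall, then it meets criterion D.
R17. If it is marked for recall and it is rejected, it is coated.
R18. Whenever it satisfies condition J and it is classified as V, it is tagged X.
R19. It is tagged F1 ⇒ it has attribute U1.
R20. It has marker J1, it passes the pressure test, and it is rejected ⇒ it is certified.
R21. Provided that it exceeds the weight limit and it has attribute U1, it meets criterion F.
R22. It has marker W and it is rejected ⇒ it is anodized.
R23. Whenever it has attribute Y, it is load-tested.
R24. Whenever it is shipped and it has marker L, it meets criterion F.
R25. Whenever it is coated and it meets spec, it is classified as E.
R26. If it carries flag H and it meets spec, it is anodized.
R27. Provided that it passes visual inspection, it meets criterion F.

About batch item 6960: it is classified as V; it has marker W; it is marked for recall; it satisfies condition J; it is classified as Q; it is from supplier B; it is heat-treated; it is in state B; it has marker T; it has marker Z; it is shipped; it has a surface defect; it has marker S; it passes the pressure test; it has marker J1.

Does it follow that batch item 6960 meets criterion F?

Forward chaining from the given facts derives: meets spec, is held for review, is in state A, is classified as K1, meets criterion D, is tagged X, is classified as N, is in category G.
Rules concluding "it meets criterion F": R21 needs "it exceeds the weight limit"; R24 needs "it has marker L"; R27 needs "it passes visual inspection" — none of these are established.

No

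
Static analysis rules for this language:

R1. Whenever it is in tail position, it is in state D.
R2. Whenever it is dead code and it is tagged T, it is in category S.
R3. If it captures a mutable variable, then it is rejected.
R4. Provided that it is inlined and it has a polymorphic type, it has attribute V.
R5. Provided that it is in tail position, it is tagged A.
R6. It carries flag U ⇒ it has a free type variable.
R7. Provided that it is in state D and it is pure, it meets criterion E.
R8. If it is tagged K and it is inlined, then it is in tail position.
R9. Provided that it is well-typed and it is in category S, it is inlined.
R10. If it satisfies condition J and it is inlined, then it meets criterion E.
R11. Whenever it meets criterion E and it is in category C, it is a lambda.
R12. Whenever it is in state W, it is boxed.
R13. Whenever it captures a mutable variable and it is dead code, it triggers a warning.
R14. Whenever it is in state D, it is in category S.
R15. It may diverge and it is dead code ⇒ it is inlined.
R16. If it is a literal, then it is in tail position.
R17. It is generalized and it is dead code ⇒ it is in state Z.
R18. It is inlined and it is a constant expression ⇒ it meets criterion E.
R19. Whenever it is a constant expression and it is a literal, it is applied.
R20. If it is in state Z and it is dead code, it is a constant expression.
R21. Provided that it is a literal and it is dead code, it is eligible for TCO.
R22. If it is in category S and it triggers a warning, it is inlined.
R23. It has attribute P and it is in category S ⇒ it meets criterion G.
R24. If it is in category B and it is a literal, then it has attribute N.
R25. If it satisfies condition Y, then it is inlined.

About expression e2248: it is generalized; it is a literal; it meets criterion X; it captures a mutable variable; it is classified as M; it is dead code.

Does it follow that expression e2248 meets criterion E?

Yes

By R13 (it captures a mutable variable, it is dead code): it triggers a warning.
By R16 (it is a literal): it is in tail position.
By R17 (it is generalized, it is dead code): it is in state Z.
By R20 (it is in state Z, it is dead code): it is a constant expression.
By R1 (it is in tail position): it is in state D.
By R14 (it is in state D): it is in category S.
By R22 (it is in category S, it triggers a warning): it is inlined.
By R18 (it is inlined, it is a constant expression): it meets criterion E.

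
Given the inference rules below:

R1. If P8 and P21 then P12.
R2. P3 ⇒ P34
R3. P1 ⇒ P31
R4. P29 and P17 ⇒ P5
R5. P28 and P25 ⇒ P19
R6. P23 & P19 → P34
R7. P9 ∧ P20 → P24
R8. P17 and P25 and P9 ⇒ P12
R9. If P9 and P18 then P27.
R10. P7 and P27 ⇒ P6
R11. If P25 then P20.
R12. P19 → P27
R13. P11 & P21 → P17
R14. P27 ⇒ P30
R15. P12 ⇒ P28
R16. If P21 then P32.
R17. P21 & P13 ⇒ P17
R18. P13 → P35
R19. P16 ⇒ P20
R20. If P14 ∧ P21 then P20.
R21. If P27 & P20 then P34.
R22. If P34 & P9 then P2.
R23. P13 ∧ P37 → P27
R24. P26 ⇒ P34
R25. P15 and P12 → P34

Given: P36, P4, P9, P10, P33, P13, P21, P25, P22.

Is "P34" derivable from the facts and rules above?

Yes

P20  (by R11: P25)
P17  (by R17: P21, P13)
P12  (by R8: P17, P25, P9)
P28  (by R15: P12)
P19  (by R5: P28, P25)
P27  (by R12: P19)
P34  (by R21: P27, P20)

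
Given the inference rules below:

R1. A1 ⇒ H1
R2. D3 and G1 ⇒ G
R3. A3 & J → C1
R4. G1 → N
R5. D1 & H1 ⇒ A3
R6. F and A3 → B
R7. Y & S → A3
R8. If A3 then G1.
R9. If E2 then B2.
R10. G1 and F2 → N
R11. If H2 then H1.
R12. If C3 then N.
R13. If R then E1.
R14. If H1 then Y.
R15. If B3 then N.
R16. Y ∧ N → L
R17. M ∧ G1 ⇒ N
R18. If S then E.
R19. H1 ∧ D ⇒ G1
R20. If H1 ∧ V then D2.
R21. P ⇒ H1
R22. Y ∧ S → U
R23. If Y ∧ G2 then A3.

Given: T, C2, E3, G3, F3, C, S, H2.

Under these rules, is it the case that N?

Yes

H1  (by R11: H2)
Y  (by R14: H1)
A3  (by R7: Y, S)
G1  (by R8: A3)
N  (by R4: G1)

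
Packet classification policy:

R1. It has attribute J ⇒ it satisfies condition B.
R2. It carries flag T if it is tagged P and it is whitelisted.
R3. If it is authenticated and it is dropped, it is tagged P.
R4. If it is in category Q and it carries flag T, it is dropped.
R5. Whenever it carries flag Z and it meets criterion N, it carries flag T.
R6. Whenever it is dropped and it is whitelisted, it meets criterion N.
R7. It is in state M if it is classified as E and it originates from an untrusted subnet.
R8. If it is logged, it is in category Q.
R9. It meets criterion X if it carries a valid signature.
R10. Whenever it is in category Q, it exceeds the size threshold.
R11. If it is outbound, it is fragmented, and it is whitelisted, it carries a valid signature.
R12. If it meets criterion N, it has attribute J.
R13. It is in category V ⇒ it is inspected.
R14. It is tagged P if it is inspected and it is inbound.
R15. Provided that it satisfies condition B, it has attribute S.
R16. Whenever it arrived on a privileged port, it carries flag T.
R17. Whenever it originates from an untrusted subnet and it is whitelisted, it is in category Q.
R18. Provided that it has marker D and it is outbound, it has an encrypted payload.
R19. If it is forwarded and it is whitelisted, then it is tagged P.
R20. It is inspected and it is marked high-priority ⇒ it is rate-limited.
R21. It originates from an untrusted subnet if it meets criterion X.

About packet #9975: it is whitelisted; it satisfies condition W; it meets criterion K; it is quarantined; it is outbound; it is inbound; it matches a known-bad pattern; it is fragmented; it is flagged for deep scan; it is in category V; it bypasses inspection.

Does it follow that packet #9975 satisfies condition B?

By R11 (it is outbound, it is fragmented, it is whitelisted): it carries a valid signature.
By R13 (it is in category V): it is inspected.
By R14 (it is inspected, it is inbound): it is tagged P.
By R2 (it is tagged P, it is whitelisted): it carries flag T.
By R9 (it carries a valid signature): it meets criterion X.
By R21 (it meets criterion X): it originates from an untrusted subnet.
By R17 (it originates from an untrusted subnet, it is whitelisted): it is in category Q.
By R4 (it is in category Q, it carries flag T): it is dropped.
By R6 (it is dropped, it is whitelisted): it meets criterion N.
By R12 (it meets criterion N): it has attribute J.
By R1 (it has attribute J): it satisfies condition B.

Yes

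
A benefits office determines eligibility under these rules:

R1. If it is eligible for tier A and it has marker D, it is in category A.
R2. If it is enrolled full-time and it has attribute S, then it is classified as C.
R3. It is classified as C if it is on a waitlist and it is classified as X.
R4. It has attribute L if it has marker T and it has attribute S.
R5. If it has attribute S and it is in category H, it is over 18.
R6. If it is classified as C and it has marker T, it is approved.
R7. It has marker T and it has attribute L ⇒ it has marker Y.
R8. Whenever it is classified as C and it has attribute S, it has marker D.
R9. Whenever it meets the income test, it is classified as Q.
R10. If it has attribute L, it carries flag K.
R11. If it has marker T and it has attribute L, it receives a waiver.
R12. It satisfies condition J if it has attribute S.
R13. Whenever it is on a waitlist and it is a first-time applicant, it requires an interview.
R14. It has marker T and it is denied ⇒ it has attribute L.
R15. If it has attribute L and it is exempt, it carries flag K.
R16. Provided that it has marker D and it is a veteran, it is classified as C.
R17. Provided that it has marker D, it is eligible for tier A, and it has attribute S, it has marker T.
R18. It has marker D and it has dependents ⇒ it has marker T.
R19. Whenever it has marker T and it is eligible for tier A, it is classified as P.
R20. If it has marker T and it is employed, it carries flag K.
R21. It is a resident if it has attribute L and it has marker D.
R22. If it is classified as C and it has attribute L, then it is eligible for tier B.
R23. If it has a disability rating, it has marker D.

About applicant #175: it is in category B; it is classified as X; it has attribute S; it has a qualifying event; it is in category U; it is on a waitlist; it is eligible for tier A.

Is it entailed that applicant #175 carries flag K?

By R3 (it is on a waitlist, it is classified as X): it is classified as C.
By R8 (it is classified as C, it has attribute S): it has marker D.
By R17 (it has marker D, it is eligible for tier A, it has attribute S): it has marker T.
By R4 (it has marker T, it has attribute S): it has attribute L.
By R10 (it has attribute L): it carries flag K.

Yes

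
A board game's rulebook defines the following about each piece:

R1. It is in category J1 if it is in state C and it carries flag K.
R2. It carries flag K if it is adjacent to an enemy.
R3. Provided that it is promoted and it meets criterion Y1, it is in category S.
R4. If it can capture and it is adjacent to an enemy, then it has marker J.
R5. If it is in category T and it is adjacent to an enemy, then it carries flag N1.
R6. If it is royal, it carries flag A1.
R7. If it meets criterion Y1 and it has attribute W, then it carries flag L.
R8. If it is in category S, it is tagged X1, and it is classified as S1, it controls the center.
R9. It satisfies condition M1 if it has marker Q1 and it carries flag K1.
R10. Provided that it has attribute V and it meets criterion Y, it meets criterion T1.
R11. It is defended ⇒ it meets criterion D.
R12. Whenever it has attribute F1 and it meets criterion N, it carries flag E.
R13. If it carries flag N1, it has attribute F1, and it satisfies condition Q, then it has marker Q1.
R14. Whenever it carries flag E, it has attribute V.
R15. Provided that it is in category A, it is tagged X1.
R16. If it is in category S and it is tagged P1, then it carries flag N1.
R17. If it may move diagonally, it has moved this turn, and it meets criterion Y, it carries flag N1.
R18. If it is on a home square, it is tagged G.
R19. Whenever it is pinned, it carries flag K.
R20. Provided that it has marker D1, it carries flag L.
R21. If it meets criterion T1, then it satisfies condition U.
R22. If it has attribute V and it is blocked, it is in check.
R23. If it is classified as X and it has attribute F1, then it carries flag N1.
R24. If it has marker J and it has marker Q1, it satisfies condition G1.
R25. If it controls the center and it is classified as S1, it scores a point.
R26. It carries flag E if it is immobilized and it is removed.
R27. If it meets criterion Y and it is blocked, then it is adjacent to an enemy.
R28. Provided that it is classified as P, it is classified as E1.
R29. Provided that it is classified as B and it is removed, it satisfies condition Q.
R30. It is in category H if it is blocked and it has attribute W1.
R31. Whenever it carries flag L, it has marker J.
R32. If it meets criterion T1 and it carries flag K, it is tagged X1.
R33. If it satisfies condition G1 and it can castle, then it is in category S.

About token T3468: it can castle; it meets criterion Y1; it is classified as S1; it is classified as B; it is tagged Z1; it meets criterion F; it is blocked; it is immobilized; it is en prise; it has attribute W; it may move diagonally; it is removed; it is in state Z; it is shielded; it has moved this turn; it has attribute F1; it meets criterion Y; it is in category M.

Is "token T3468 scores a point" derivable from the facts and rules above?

Yes

By R7 (it meets criterion Y1, it has attribute W): it carries flag L.
By R17 (it may move diagonally, it has moved this turn, it meets criterion Y): it carries flag N1.
By R26 (it is immobilized, it is removed): it carries flag E.
By R27 (it meets criterion Y, it is blocked): it is adjacent to an enemy.
By R29 (it is classified as B, it is removed): it satisfies condition Q.
By R31 (it carries flag L): it has marker J.
By R2 (it is adjacent to an enemy): it carries flag K.
By R13 (it carries flag N1, it has attribute F1, it satisfies condition Q): it has marker Q1.
By R14 (it carries flag E): it has attribute V.
By R24 (it has marker J, it has marker Q1): it satisfies condition G1.
By R33 (it satisfies condition G1, it can castle): it is in category S.
By R10 (it has attribute V, it meets criterion Y): it meets criterion T1.
By R32 (it meets criterion T1, it carries flag K): it is tagged X1.
By R8 (it is in category S, it is tagged X1, it is classified as S1): it controls the center.
By R25 (it controls the center, it is classified as S1): it scores a point.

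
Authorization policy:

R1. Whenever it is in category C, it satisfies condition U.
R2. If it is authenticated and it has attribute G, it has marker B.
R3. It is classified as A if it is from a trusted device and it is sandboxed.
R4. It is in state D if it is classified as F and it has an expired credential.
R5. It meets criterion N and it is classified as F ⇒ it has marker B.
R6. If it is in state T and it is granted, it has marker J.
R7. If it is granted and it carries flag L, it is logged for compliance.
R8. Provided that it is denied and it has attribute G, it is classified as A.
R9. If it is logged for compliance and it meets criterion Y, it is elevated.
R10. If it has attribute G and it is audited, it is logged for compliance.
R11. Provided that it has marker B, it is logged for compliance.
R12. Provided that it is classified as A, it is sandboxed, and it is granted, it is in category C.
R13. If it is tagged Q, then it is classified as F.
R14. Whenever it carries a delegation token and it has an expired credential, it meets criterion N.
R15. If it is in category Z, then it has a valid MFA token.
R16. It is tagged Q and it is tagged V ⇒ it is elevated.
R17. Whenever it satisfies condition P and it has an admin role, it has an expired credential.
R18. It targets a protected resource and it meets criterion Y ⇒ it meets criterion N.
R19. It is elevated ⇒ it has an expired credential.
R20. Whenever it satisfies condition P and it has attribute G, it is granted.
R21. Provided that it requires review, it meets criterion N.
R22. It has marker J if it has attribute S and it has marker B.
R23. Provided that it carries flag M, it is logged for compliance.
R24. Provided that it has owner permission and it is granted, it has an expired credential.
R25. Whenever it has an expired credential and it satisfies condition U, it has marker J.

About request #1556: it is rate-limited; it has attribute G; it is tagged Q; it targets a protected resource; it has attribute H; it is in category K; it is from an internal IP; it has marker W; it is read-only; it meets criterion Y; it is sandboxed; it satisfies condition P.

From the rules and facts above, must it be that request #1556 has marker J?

No

Forward chaining from the given facts derives: is classified as F, meets criterion N, is granted, has marker B, is logged for compliance, is elevated, has an expired credential, is in state D.
Rules concluding "it has marker J": R6 needs "it is in state T"; R22 needs "it has attribute S"; R25 needs "it satisfies condition U" — none of these are established.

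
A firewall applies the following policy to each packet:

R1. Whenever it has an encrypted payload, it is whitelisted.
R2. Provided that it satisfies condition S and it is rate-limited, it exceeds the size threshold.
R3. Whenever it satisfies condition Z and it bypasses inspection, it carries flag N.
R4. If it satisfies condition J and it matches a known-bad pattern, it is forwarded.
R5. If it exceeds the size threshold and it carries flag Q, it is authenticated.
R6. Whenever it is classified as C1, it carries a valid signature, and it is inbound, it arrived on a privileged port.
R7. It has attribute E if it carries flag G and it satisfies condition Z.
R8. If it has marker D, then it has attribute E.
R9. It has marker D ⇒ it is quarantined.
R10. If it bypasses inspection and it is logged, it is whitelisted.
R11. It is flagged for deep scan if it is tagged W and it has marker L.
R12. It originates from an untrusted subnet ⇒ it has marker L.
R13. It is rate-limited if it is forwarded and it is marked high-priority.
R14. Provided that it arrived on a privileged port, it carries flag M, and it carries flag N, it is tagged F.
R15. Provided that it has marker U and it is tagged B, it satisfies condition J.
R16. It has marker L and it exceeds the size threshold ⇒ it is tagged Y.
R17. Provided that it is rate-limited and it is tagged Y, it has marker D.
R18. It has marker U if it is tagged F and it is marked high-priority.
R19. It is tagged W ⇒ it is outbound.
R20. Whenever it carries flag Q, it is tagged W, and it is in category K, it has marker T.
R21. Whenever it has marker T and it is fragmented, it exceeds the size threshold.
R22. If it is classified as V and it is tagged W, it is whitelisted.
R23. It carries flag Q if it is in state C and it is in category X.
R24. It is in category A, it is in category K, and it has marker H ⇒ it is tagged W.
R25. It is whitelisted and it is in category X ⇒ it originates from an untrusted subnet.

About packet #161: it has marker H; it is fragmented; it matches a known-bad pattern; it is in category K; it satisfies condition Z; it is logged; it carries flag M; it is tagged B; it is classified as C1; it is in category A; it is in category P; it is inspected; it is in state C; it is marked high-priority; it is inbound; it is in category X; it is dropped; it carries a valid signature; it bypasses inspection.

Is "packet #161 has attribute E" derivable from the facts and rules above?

Yes

By R3 (it satisfies condition Z, it bypasses inspection): it carries flag N.
By R6 (it is classified as C1, it carries a valid signature, it is inbound): it arrived on a privileged port.
By R10 (it bypasses inspection, it is logged): it is whitelisted.
By R14 (it arrived on a privileged port, it carries flag M, it carries flag N): it is tagged F.
By R18 (it is tagged F, it is marked high-priority): it has marker U.
By R23 (it is in state C, it is in category X): it carries flag Q.
By R24 (it is in category A, it is in category K, it has marker H): it is tagged W.
By R25 (it is whitelisted, it is in category X): it originates from an untrusted subnet.
By R12 (it originates from an untrusted subnet): it has marker L.
By R15 (it has marker U, it is tagged B): it satisfies condition J.
By R20 (it carries flag Q, it is tagged W, it is in category K): it has marker T.
By R21 (it has marker T, it is fragmented): it exceeds the size threshold.
By R4 (it satisfies condition J, it matches a known-bad pattern): it is forwarded.
By R13 (it is forwarded, it is marked high-priority): it is rate-limited.
By R16 (it has marker L, it exceeds the size threshold): it is tagged Y.
By R17 (it is rate-limited, it is tagged Y): it has marker D.
By R8 (it has marker D): it has attribute E.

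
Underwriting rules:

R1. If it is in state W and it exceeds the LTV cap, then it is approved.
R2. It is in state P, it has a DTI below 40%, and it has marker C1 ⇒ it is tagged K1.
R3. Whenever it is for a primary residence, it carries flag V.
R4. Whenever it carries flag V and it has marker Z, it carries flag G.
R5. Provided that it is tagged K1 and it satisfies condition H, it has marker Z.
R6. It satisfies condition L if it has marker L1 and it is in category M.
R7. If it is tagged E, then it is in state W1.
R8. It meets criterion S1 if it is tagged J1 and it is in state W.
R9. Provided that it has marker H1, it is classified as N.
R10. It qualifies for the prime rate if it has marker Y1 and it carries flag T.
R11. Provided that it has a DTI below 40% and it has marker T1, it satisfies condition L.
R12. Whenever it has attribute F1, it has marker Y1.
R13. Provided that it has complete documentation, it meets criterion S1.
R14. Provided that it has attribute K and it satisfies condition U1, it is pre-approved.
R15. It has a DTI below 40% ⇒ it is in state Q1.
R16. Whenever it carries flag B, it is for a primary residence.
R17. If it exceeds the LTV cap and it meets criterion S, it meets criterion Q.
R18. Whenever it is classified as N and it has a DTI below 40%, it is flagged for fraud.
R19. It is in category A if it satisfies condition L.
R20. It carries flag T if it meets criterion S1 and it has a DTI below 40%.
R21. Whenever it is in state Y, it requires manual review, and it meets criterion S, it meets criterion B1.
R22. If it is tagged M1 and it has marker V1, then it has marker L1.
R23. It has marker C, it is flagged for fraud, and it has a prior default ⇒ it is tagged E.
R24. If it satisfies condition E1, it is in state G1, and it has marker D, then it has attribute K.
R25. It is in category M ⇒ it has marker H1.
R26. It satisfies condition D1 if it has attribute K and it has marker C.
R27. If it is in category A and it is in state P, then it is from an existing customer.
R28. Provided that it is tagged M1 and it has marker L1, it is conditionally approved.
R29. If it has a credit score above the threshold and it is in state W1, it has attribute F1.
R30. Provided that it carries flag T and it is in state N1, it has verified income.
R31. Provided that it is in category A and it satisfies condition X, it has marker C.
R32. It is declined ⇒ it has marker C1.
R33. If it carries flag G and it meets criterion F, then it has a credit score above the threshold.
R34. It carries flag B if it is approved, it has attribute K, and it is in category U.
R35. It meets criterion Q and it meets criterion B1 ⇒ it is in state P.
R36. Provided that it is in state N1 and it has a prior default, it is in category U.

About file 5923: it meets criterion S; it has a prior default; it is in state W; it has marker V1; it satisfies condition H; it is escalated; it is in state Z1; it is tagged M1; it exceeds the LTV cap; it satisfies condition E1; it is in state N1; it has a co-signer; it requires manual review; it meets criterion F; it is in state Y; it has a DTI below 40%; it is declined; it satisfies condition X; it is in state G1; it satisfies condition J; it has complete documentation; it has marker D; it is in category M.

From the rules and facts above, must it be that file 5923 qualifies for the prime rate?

By R1 (it is in state W, it exceeds the LTV cap): it is approved.
By R13 (it has complete documentation): it meets criterion S1.
By R17 (it exceeds the LTV cap, it meets criterion S): it meets criterion Q.
By R20 (it meets criterion S1, it has a DTI below 40%): it carries flag T.
By R21 (it is in state Y, it requires manual review, it meets criterion S): it meets criterion B1.
By R22 (it is tagged M1, it has marker V1): it has marker L1.
By R24 (it satisfies condition E1, it is in state G1, it has marker D): it has attribute K.
By R25 (it is in category M): it has marker H1.
By R32 (it is declined): it has marker C1.
By R35 (it meets criterion Q, it meets criterion B1): it is in state P.
By R36 (it is in state N1, it has a prior default): it is in category U.
By R2 (it is in state P, it has a DTI below 40%, it has marker C1): it is tagged K1.
By R5 (it is tagged K1, it satisfies condition H): it has marker Z.
By R6 (it has marker L1, it is in category M): it satisfies condition L.
By R9 (it has marker H1): it is classified as N.
By R18 (it is classified as N, it has a DTI below 40%): it is flagged for fraud.
By R19 (it satisfies condition L): it is in category A.
By R31 (it is in category A, it satisfies condition X): it has marker C.
By R34 (it is approved, it has attribute K, it is in category U): it carries flag B.
By R16 (it carries flag B): it is for a primary residence.
By R23 (it has marker C, it is flagged for fraud, it has a prior default): it is tagged E.
By R3 (it is for a primary residence): it carries flag V.
By R4 (it carries flag V, it has marker Z): it carries flag G.
By R7 (it is tagged E): it is in state W1.
By R33 (it carries flag G, it meets criterion F): it has a credit score above the threshold.
By R29 (it has a credit score above the threshold, it is in state W1): it has attribute F1.
By R12 (it has attribute F1): it has marker Y1.
By R10 (it has marker Y1, it carries flag T): it qualifies for the prime rate.

Yes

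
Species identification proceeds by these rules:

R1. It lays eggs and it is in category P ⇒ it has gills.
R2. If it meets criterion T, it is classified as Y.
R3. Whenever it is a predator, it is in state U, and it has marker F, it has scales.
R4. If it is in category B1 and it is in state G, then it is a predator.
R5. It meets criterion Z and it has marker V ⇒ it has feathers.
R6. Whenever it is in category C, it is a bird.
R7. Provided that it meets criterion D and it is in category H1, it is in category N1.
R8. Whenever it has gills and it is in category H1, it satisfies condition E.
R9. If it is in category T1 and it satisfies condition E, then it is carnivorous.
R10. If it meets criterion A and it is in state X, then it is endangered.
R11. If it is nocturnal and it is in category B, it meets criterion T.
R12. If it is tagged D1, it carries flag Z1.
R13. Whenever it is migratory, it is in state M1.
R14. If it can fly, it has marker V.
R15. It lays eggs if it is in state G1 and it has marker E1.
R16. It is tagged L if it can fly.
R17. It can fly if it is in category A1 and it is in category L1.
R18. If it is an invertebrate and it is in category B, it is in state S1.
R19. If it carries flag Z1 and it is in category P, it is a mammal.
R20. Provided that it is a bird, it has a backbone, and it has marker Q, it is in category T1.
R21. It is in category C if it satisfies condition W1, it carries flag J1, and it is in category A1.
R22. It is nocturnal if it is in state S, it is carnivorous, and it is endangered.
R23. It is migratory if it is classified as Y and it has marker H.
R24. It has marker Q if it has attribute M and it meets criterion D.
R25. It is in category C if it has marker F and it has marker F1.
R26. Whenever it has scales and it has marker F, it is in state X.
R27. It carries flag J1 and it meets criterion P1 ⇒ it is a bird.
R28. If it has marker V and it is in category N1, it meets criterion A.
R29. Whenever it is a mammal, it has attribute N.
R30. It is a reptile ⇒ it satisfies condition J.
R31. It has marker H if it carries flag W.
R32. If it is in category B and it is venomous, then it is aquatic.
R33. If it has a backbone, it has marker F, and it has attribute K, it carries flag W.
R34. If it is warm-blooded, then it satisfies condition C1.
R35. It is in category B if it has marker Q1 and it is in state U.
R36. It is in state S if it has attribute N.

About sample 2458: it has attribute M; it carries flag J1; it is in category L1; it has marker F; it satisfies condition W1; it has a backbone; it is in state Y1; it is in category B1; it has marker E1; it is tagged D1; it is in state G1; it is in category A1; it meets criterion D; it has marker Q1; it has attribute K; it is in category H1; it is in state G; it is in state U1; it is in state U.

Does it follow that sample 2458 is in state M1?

Forward chaining from the given facts derives: is a predator, is in category N1, carries flag Z1, lays eggs, can fly, is in category C, has marker Q, carries flag W, is in category B, has scales, is a bird, has marker V, is tagged L, is in category T1, is in state X, meets criterion A, has marker H, is endangered.
The only rule concluding "it is in state M1" is R13, which needs "it is migratory"; that is never established.

No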